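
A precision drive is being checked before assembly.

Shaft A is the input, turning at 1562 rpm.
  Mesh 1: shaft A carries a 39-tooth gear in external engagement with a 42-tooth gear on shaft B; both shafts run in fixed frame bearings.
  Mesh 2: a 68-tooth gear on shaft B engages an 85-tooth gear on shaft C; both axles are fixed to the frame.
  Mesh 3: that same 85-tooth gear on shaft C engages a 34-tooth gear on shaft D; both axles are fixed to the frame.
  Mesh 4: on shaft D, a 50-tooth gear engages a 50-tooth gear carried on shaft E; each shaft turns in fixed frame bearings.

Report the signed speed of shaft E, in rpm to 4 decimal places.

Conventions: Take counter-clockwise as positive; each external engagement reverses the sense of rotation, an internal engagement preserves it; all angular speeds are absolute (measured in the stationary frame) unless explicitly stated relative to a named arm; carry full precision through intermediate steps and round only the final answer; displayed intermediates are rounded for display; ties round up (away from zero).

recognized (5 fixed axles, 4 meshes): fixed-axis compound train
mesh 1 [39T→42T]: ω = 1562.0000×39/42 = 1450.4286 rpm, sense flips to −
mesh 2 [68T→85T]: ω = 1450.4286×68/85 = 1160.3429 rpm, sense flips to +
mesh 3 [85T→34T]: ω = 1160.3429×85/34 = 2900.8571 rpm, sense flips to −
mesh 4 [50T→50T]: ω = 2900.8571×50/50 = 2900.8571 rpm, sense flips to +
signed output speed = +2900.8571 rpm

+2900.8571 rpm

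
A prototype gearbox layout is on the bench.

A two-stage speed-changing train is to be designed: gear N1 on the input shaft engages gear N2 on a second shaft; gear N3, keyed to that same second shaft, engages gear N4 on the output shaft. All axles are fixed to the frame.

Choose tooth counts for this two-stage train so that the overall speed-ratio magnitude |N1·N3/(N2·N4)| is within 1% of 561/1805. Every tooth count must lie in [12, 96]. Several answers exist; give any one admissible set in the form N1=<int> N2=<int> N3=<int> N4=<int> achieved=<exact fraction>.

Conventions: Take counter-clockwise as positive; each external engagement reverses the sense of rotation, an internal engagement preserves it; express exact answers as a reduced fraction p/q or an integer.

design class (target 561/1805): fixed-axis compound train
target = 561/1805 in lowest terms: an exact hit needs N1·N3 = k·561 and N2·N4 = k·1805 for one integer k, every count in [12, 96]; additionally prefer no 1:1 stage (N1 ≠ N2, N3 ≠ N4)
k = 1: N1·N3 = 561 = 17·33, N2·N4 = 1805 = 19·95
achieved = 17·33/(19·95) = 561/1805; |achieved − target| = 0 ≤ 561/180500 ✓

N1=17 N2=19 N3=33 N4=95 achieved=561/1805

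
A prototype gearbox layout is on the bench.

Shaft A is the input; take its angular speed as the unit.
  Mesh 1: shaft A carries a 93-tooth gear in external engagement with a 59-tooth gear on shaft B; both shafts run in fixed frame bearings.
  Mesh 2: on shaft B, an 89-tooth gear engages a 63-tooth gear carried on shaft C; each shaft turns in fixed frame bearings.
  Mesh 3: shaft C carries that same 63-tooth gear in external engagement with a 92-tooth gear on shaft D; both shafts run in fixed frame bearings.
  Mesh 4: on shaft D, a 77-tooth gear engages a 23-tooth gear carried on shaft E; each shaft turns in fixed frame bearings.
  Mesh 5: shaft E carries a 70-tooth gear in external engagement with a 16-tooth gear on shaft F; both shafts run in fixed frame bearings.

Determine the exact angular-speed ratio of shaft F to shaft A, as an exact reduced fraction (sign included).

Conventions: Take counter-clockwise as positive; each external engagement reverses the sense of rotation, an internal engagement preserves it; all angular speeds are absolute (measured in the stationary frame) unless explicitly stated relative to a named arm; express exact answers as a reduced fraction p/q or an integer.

-22306515/998752

class = fixed-axis compound train [5 meshes; 5 ratios multiply, 5 sense flips]
mesh 1 [93T→59T]: running ratio 93/59, sense −
mesh 2 [89T→63T]: running ratio 2759/1239, sense +
mesh 3 [63T→92T]: running ratio 8277/5428, sense −
mesh 4 [77T→23T]: running ratio 637329/124844, sense +
mesh 5 [70T→16T]: running ratio 22306515/998752, sense −
ω_out/ω_in = -22306515/998752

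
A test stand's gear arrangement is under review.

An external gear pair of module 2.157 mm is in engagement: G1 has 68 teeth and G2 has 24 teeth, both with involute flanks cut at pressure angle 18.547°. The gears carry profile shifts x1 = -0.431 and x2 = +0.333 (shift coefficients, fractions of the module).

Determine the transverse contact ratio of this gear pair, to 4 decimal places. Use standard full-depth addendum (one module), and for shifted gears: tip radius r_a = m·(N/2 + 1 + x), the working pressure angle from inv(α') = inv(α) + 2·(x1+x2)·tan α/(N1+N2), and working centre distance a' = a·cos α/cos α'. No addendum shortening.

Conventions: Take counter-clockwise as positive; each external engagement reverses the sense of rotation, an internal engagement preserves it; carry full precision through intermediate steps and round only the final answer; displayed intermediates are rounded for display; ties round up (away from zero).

single-mesh involute tooth geometry (68T engaging 24T at module 2.157)
base radii: r_b1 = 69.529048, r_b2 = 24.539664
tip radii: r_a1 = 74.565333, r_a2 = 28.759281
inv(α') = inv(18.547°) + 2·(-0.431+0.333)·tan α/(68+24) = 0.01108672  ⇒  α' = 18.17525°
a' = a·cos α / cos α' = 99.2220·cos 18.547°/cos 18.17525° = 99.008557
action lengths: √(r_a1²−r_b1²) = 26.938827, √(r_a2²−r_b2²) = 14.996704
base pitch p_b = π·m·cos α = 6.424469
CR = (26.938827 + 14.996704 − 99.008557·sin 18.17525°)/6.424469 = 1.720350
contact ratio ≈ 1.7203

1.7203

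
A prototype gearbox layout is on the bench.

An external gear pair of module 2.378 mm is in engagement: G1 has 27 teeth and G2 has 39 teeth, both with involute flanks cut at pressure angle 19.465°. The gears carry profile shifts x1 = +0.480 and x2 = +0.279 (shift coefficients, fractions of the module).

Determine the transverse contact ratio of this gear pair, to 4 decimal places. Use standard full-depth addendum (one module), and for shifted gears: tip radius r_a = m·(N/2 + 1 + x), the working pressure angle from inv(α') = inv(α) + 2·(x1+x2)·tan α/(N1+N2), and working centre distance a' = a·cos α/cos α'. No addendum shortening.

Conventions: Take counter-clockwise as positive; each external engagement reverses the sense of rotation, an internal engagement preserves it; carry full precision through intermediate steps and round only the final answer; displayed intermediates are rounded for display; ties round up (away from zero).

1.5617

class = single-mesh tooth geometry [involute pair 27T × 39T, m = 2.378]
base radii: r_b1 = 30.268160, r_b2 = 43.720676
tip radii: r_a1 = 35.622440, r_a2 = 49.412462
inv(α') = inv(19.465°) + 2·(+0.480+0.279)·tan α/(27+39) = 0.02183183  ⇒  α' = 22.60543°
a' = a·cos α / cos α' = 78.4740·cos 19.465°/cos 22.60543° = 80.146161
action lengths: √(r_a1²−r_b1²) = 18.782883, √(r_a2²−r_b2²) = 23.023768
base pitch p_b = π·m·cos α = 7.043721
CR = (18.782883 + 23.023768 − 80.146161·sin 22.60543°)/7.043721 = 1.561653
contact ratio ≈ 1.5617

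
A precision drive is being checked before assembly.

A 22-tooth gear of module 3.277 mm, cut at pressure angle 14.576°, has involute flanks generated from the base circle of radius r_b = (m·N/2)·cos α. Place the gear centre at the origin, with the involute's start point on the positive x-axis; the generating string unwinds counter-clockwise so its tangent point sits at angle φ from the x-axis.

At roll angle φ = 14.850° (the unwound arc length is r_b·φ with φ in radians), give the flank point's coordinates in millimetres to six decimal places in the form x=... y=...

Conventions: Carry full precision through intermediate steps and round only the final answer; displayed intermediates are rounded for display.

class = single-mesh tooth geometry [base-circle involute, m = 3.277, 22T]
pitch radius r_p = m·N/2 = 3.277·22/2 = 36.047000
base radius r_b = r_p·cos α = 36.047000·cos 14.576° = 34.886815
roll angle φ = 14.850° = 0.25918139 rad
x = r_b·(cos φ + φ·sin φ) = 36.038971
y = r_b·(sin φ − φ·cos φ) = 0.201109

x=36.038971 y=0.201109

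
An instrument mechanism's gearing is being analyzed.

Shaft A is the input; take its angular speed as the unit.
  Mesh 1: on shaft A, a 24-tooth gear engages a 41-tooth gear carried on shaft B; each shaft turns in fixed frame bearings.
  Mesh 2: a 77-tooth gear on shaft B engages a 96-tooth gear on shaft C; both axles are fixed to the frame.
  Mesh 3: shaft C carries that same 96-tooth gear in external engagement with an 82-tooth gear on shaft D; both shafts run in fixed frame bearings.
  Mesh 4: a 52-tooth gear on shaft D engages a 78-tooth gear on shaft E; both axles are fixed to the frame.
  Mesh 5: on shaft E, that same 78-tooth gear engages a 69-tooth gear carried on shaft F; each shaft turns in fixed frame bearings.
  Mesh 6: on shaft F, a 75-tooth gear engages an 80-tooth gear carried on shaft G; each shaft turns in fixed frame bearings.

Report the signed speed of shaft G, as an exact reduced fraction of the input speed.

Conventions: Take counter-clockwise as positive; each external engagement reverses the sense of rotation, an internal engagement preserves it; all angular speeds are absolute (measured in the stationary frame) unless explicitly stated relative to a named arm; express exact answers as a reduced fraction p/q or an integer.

15015/38663

6-mesh fixed-axis compound train (all bearings frame-fixed)
mesh 1 [24T→41T]: |ω|/ω_in = 1×24/41 = 24/41, sense flips to −
mesh 2 [77T→96T]: |ω|/ω_in = (24/41)×77/96 = 77/164, sense flips to +
mesh 3 [96T→82T]: |ω|/ω_in = (77/164)×96/82 = 924/1681, sense flips to −
mesh 4 [52T→78T]: |ω|/ω_in = (924/1681)×52/78 = 616/1681, sense flips to +
mesh 5 [78T→69T]: |ω|/ω_in = (616/1681)×78/69 = 16016/38663, sense flips to −
mesh 6 [75T→80T]: |ω|/ω_in = (16016/38663)×75/80 = 15015/38663, sense flips to +
signed output speed (× input speed) = 15015/38663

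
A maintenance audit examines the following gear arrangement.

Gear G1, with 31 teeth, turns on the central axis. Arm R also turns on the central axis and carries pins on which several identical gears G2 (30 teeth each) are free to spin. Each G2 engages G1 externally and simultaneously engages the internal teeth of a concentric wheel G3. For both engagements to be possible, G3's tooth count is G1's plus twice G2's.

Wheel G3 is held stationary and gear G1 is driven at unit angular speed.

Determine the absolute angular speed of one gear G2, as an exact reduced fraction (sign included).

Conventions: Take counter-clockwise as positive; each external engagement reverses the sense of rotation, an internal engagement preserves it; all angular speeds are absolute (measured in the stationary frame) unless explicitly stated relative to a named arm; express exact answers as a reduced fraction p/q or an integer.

recognized (axles ride arm R): planetary set, 31/30/91 teeth
ring teeth: 31 + 2·30 = 91
31(ω_sun−ω_arm) = −91(ω_ring−ω_arm),  ω_ring = 0, ω_sun = 1
31(1−ω_arm) = −91(0−ω_arm)  ⇒  122·ω_arm = 31  ⇒  ω_arm = 31/122
sun–planet mesh: 31·(1−31/122) = −30·(ω_p−ω_arm)  ⇒  ω_p−ω_arm = -2821/3660
ω_p = 31/122 − 2821/3660 = -31/60
exact speed ratio = -31/60

-31/60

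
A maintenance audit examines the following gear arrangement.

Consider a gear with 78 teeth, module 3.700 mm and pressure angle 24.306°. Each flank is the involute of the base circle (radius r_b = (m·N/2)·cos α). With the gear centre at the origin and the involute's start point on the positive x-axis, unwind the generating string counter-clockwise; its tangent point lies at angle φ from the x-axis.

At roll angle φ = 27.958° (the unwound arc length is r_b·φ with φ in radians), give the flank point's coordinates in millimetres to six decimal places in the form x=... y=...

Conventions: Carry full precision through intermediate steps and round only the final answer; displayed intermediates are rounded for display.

x=146.246013 y=4.972896

single-mesh involute tooth geometry (78T wheel at module 3.700)
pitch radius r_p = m·N/2 = 3.700·78/2 = 144.300000
base radius r_b = r_p·cos α = 144.300000·cos 24.306° = 131.509274
roll angle φ = 27.958° = 0.48795915 rad
x = r_b·(cos φ + φ·sin φ) = 146.246013
y = r_b·(sin φ − φ·cos φ) = 4.972896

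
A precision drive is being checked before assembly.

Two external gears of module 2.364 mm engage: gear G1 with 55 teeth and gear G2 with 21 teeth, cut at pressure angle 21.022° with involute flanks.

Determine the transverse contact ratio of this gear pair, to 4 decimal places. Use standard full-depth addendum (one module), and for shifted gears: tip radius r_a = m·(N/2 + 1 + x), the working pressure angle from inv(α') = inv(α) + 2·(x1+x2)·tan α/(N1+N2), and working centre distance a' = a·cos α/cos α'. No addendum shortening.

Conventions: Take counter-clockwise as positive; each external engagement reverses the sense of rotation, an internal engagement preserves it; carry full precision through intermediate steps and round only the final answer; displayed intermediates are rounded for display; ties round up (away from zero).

1.6253

class = single-mesh tooth geometry [involute pair 55T × 21T, m = 2.364]
base radii: r_b1 = 60.683113, r_b2 = 23.169916
tip radii: r_a1 = 67.374000, r_a2 = 27.186000
no profile shift: α' = α, a' = a
action lengths: √(r_a1²−r_b1²) = 29.271413, √(r_a2²−r_b2²) = 14.220886
base pitch p_b = π·m·cos α = 6.932423
CR = (29.271413 + 14.220886 − 89.832000·sin 21.02200°)/6.932423 = 1.625289
contact ratio ≈ 1.6253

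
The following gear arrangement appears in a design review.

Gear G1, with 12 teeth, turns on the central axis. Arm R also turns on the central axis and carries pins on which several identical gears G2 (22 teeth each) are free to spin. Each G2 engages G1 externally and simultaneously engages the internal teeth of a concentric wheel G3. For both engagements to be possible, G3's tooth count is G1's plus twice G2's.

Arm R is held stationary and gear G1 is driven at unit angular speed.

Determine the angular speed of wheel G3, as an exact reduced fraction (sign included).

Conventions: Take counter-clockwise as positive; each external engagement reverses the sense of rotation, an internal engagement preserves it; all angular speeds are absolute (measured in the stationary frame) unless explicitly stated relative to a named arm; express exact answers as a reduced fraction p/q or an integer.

-3/14

class = planetary set [G3 = 12+2·22 = 56; Willis about the carrier]
ring teeth: 12 + 2·22 = 56
12(ω_sun−ω_arm) = −56(ω_ring−ω_arm),  ω_arm = 0, ω_sun = 1
ω_ring = 0 − (12/56)(1−0) = -3/14
exact speed ratio = -3/14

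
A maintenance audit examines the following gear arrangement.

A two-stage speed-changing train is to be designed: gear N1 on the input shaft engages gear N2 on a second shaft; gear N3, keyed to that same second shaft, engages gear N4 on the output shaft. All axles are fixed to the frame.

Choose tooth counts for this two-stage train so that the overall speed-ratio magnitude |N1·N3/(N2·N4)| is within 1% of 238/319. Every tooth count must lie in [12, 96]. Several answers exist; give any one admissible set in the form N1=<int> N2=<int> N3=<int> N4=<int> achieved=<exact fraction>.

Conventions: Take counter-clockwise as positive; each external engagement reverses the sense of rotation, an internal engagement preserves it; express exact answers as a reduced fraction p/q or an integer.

topology: fixed-axis compound train — 2 stages, target 238/319
target = 238/319 in lowest terms: an exact hit needs N1·N3 = k·238 and N2·N4 = k·319 for one integer k, every count in [12, 96]; additionally prefer no 1:1 stage (N1 ≠ N2, N3 ≠ N4)
k = 1: no 1:1-free in-range split of k·238 and k·319 into factor pairs; take k = 2
k = 2: N1·N3 = 476 = 14·34, N2·N4 = 638 = 22·29
achieved = 14·34/(22·29) = 238/319; |achieved − target| = 0 ≤ 119/15950 ✓

N1=14 N2=22 N3=34 N4=29 achieved=238/319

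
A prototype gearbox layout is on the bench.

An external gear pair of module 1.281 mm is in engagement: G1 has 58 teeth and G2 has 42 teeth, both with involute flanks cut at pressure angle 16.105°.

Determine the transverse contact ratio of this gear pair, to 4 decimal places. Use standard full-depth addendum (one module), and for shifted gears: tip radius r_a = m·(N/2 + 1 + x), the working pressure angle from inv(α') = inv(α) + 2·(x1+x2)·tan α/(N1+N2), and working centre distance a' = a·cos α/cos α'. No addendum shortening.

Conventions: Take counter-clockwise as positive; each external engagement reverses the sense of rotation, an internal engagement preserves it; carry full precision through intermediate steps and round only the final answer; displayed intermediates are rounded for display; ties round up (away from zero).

recognized (one external pair, fixed centres): single-mesh tooth geometry, m = 1.281, N1 = 58, N2 = 42
base radii: r_b1 = 35.691086, r_b2 = 25.845269
tip radii: r_a1 = 38.430000, r_a2 = 28.182000
no profile shift: α' = α, a' = a
action lengths: √(r_a1²−r_b1²) = 14.248204, √(r_a2²−r_b2²) = 11.235978
base pitch p_b = π·m·cos α = 3.866443
CR = (14.248204 + 11.235978 − 64.050000·sin 16.10500°)/3.866443 = 1.995842
contact ratio ≈ 1.9958

1.9958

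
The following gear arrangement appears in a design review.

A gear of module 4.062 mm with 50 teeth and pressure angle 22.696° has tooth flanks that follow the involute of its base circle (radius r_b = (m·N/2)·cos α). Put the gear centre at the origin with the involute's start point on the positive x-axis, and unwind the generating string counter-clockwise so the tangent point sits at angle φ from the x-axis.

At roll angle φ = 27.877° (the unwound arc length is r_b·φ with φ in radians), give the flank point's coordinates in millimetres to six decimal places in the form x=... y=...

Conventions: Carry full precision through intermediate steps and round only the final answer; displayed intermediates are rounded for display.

x=104.127826 y=3.512448

recognized (one wheel, involute flank): single-mesh tooth geometry, m = 4.062, N = 50
pitch radius r_p = m·N/2 = 4.062·50/2 = 101.550000
base radius r_b = r_p·cos α = 101.550000·cos 22.696° = 93.686479
roll angle φ = 27.877° = 0.48654544 rad
x = r_b·(cos φ + φ·sin φ) = 104.127826
y = r_b·(sin φ − φ·cos φ) = 3.512448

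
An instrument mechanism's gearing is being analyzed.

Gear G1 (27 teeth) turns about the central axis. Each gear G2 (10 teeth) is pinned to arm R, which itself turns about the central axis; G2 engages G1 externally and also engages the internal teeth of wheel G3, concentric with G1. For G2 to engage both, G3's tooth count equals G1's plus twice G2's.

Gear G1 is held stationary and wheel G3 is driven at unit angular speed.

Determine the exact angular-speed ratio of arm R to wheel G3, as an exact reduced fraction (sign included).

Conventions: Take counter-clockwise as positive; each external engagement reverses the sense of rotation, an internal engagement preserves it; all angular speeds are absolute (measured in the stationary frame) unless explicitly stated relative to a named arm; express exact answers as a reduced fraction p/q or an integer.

47/74

class = planetary set [G3 = 27+2·10 = 47; Willis about the carrier]
ring teeth: 27 + 2·10 = 47
27(ω_sun−ω_arm) = −47(ω_ring−ω_arm),  ω_sun = 0, ω_ring = 1
27(0−ω_arm) = −47(1−ω_arm)  ⇒  74·ω_arm = 47  ⇒  ω_arm = 47/74
ω_out/ω_in = 47/74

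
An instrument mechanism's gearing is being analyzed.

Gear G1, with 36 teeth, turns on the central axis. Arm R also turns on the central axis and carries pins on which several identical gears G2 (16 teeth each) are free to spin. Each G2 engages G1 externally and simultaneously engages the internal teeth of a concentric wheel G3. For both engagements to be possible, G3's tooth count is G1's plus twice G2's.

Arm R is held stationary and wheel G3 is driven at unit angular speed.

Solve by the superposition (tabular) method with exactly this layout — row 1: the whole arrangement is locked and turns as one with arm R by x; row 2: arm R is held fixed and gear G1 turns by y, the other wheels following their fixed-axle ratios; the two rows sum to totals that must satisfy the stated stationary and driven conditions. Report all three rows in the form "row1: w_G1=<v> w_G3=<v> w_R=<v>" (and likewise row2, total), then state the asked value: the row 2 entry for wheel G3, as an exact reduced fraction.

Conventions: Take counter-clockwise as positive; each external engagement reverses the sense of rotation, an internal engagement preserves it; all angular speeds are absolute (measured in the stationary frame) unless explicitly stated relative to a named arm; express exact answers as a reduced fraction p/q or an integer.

recognized (axles ride arm R): planetary set, 36/16/68 teeth
row 1 — lock + rotate with arm: ω_sun = ω_ring = ω_arm = x
row 2 — arm fixed, fixed-axis ratios: sun y, ring −(36/68)·y, arm 0
boundary: total ω_arm = x = 0 and total ω_ring = x − (36/68)·y = 1  ⇒  y = -17/9, x = 0
row 2 ring = −(36/68)·(-17/9) = 1
totals (row 1 + row 2): sun 0 + (-17/9) = -17/9, ring 0 + 1 = 1, arm 0 + 0 = 0
asked cell (row2, ring) = 1

row1: w_G1=0 w_G3=0 w_R=0
row2: w_G1=-17/9 w_G3=1 w_R=0
total: w_G1=-17/9 w_G3=1 w_R=0
asked value: 1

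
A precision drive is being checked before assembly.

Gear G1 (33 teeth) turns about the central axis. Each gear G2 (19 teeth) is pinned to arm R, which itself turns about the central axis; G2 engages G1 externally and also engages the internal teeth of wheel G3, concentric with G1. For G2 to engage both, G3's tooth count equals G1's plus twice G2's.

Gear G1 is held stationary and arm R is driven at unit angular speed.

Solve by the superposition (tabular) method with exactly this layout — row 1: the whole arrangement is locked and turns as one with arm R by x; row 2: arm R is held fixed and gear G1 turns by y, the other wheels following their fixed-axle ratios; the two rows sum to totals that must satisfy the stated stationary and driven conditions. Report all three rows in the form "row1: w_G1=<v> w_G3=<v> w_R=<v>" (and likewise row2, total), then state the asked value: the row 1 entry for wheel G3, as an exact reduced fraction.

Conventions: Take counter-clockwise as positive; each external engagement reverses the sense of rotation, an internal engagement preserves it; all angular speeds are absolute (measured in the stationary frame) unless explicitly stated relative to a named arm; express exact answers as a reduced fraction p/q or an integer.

class = planetary set [G3 = 33+2·19 = 71; Willis about the carrier]
row 1: whole set turns with the arm by x
row 2 — arm fixed, fixed-axis ratios: sun y, ring −(33/71)·y, arm 0
boundary: total ω_sun = x + y = 0 and total ω_arm = x = 1  ⇒  y = -1, x = 1
row 2 ring = −(33/71)·(-1) = 33/71
totals (row 1 + row 2): sun 1 + (-1) = 0, ring 1 + 33/71 = 104/71, arm 1 + 0 = 1
asked cell (row1, ring) = 1

row1: w_G1=1 w_G3=1 w_R=1
row2: w_G1=-1 w_G3=33/71 w_R=0
total: w_G1=0 w_G3=104/71 w_R=1
asked value: 1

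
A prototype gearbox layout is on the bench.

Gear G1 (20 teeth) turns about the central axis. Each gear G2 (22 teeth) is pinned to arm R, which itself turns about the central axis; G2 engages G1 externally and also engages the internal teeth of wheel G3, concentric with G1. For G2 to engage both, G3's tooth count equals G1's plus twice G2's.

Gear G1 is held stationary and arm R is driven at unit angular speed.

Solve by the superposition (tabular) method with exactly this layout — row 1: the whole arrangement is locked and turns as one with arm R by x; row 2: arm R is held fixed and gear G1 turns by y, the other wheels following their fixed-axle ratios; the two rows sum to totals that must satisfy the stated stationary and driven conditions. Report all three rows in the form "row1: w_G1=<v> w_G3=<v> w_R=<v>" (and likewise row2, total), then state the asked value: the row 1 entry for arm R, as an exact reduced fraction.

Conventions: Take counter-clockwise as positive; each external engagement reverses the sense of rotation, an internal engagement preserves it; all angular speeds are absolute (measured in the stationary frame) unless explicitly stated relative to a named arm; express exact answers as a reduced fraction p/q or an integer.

row1: w_G1=1 w_G3=1 w_R=1
row2: w_G1=-1 w_G3=5/16 w_R=0
total: w_G1=0 w_G3=21/16 w_R=1
asked value: 1

recognized (axles ride arm R): planetary set, 20/22/64 teeth
row 1: whole set turns with the arm by x
row 2 (arm held, sun turns y): ω_ring = −(20/64)·y, ω_arm = 0
boundary: total ω_sun = x + y = 0 and total ω_arm = x = 1  ⇒  y = -1, x = 1
row 2 ring = −(20/64)·(-1) = 5/16
totals (row 1 + row 2): sun 1 + (-1) = 0, ring 1 + 5/16 = 21/16, arm 1 + 0 = 1
asked cell (row1, arm) = 1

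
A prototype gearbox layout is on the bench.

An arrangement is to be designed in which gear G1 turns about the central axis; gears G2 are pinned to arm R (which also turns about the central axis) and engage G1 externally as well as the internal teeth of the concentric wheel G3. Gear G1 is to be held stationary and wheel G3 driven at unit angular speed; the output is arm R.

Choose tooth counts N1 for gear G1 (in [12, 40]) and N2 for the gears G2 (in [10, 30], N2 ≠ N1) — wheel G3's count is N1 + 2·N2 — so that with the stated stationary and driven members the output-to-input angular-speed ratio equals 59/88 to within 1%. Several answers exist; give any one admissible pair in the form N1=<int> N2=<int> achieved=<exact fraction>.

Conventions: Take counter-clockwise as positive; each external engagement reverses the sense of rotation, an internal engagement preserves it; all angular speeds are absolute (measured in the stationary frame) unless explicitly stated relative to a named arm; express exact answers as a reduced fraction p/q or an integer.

N1=29 N2=15 achieved=59/88

topology: planetary set — design target 59/88, arm = carrier (Willis)
Willis with ω_sun = 0: ω_arm/ω_ring = N3/(N1+N3); set equal to 59/88  ⇒  N3/N1 = (59/88)/(1 − 59/88) = 59/29
N3 = N1 + 2·N2  ⇒  N2/N1 = (N3/N1 − 1)/2 = (59/29 − 1)/2 = 15/29
smallest multiple with N1 ≥ 12 and N2 ≥ 10: k = 1  ⇒  N1 = 1·29 = 29, N2 = 1·15 = 15 (N1 ≤ 40, N2 ≤ 30, N2 ≠ N1 ✓), N3 = 29 + 2·15 = 59
check: N3/(N1+N3) with N1 = 29, N3 = 59 gives 59/88; |achieved − target| = 0 ≤ 59/8800 ✓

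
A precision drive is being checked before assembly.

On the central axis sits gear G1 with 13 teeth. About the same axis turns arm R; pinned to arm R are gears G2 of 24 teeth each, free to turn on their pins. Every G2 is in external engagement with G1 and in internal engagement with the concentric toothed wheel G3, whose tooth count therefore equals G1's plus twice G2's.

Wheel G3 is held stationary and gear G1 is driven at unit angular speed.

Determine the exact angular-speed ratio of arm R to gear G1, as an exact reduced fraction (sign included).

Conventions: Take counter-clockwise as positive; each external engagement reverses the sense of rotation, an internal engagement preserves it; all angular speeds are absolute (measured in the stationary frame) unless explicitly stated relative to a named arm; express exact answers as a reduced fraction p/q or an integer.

13/74

class = planetary set [G3 = 13+2·24 = 61; Willis about the carrier]
ring teeth: 13 + 2·24 = 61
13(ω_sun−ω_arm) = −61(ω_ring−ω_arm),  ω_ring = 0, ω_sun = 1
13(1−ω_arm) = −61(0−ω_arm)  ⇒  74·ω_arm = 13  ⇒  ω_arm = 13/74
ω_out/ω_in = 13/74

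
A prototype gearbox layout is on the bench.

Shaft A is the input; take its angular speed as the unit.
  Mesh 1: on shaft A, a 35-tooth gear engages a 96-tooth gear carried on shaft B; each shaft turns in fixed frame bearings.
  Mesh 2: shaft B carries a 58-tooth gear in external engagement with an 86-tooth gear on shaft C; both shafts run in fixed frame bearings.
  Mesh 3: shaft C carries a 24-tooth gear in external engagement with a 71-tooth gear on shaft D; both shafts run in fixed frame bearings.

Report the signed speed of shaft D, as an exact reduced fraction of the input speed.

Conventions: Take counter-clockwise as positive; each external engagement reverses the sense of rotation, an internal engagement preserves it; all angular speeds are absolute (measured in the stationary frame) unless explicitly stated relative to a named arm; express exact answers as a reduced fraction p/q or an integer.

-1015/12212

3-mesh fixed-axis compound train (all bearings frame-fixed)
mesh 1 [35T→96T]: |ω|/ω_in = 1×35/96 = 35/96, sense flips to −
mesh 2 [58T→86T]: |ω|/ω_in = (35/96)×58/86 = 1015/4128, sense flips to +
mesh 3 [24T→71T]: |ω|/ω_in = (1015/4128)×24/71 = 1015/12212, sense flips to −
signed output speed (× input speed) = -1015/12212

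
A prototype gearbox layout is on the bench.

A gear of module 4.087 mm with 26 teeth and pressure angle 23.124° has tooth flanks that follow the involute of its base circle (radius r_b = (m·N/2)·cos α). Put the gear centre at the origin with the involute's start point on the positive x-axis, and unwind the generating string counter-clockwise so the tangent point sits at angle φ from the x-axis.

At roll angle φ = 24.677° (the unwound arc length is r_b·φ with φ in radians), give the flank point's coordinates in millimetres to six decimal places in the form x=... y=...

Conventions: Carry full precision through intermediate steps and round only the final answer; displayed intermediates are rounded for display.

topology: single-mesh involute geometry — m = 4.087, N = 26
pitch radius r_p = m·N/2 = 4.087·26/2 = 53.131000
base radius r_b = r_p·cos α = 53.131000·cos 23.124° = 48.862300
roll angle φ = 24.677° = 0.43069490 rad
x = r_b·(cos φ + φ·sin φ) = 53.186222
y = r_b·(sin φ − φ·cos φ) = 1.277275

x=53.186222 y=1.277275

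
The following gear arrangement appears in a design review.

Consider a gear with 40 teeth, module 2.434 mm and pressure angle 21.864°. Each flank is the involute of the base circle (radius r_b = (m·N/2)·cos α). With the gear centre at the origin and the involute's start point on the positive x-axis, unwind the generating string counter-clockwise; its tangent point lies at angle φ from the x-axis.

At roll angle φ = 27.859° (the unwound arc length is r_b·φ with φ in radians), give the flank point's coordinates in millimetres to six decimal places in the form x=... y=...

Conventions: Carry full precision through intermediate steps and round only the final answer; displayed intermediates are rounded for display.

x=50.207501 y=1.690583

topology: single-mesh involute geometry — m = 2.434, N = 40
pitch radius r_p = m·N/2 = 2.434·40/2 = 48.680000
base radius r_b = r_p·cos α = 48.680000·cos 21.864° = 45.178468
roll angle φ = 27.859° = 0.48623128 rad
x = r_b·(cos φ + φ·sin φ) = 50.207501
y = r_b·(sin φ − φ·cos φ) = 1.690583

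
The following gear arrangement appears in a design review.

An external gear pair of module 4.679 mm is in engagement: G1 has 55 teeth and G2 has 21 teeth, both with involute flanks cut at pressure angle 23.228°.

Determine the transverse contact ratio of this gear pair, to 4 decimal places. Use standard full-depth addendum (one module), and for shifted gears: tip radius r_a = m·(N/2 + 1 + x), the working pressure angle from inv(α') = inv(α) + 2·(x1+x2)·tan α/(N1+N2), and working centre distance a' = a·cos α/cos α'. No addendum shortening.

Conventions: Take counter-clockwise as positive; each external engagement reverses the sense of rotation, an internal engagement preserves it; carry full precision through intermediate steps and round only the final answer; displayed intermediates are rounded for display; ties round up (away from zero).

1.5404

single-mesh involute tooth geometry (55T engaging 21T at module 4.679)
base radii: r_b1 = 118.242656, r_b2 = 45.147196
tip radii: r_a1 = 133.351500, r_a2 = 53.808500
no profile shift: α' = α, a' = a
action lengths: √(r_a1²−r_b1²) = 61.654658, √(r_a2²−r_b2²) = 29.276020
base pitch p_b = π·m·cos α = 13.508009
CR = (61.654658 + 29.276020 − 177.802000·sin 23.22800°)/13.508009 = 1.540357
contact ratio ≈ 1.5404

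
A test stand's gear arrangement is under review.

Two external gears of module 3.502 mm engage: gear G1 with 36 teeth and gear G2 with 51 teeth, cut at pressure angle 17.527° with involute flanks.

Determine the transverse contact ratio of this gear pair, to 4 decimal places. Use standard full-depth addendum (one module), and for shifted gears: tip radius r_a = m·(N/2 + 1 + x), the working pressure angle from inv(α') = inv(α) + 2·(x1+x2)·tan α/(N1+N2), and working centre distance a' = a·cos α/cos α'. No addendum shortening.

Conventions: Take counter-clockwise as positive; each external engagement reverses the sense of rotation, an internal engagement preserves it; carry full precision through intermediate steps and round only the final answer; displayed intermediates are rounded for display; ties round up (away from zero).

single-mesh involute tooth geometry (36T engaging 51T at module 3.502)
base radii: r_b1 = 60.109563, r_b2 = 85.155214
tip radii: r_a1 = 66.538000, r_a2 = 92.803000
no profile shift: α' = α, a' = a
action lengths: √(r_a1²−r_b1²) = 28.533243, √(r_a2²−r_b2²) = 36.891549
base pitch p_b = π·m·cos α = 10.491098
CR = (28.533243 + 36.891549 − 152.337000·sin 17.52700°)/10.491098 = 1.863267
contact ratio ≈ 1.8633

1.8633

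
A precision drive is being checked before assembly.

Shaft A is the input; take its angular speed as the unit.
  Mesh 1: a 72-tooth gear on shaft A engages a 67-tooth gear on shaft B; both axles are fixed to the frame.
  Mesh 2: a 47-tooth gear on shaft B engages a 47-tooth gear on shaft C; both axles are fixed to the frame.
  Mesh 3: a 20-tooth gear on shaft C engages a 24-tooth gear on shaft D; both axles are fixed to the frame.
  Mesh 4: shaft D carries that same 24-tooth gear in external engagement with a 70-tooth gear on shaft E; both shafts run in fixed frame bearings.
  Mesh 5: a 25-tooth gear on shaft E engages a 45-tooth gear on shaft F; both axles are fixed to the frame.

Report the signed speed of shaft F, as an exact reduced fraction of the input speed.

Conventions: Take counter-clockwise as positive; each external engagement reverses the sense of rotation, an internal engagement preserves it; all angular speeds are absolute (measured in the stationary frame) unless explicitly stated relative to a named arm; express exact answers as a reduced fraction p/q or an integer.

-80/469

5-mesh fixed-axis compound train (all bearings frame-fixed)
mesh 1 [72T→67T]: |ω|/ω_in = 1×72/67 = 72/67, sense flips to −
mesh 2 [47T→47T]: |ω|/ω_in = (72/67)×47/47 = 72/67, sense flips to +
mesh 3 [20T→24T]: |ω|/ω_in = (72/67)×20/24 = 60/67, sense flips to −
mesh 4 [24T→70T]: |ω|/ω_in = (60/67)×24/70 = 144/469, sense flips to +
mesh 5 [25T→45T]: |ω|/ω_in = (144/469)×25/45 = 80/469, sense flips to −
signed output speed (× input speed) = -80/469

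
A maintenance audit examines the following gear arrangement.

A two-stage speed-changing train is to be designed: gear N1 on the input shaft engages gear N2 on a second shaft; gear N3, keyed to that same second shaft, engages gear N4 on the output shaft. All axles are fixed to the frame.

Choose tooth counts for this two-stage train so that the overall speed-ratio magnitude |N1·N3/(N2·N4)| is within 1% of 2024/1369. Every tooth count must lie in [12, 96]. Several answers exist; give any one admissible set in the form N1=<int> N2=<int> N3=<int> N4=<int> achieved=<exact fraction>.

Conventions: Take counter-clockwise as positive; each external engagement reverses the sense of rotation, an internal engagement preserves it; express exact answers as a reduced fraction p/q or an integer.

N1=22 N2=37 N3=92 N4=37 achieved=2024/1369

2-stage fixed-axis compound train for ratio 2024/1369
target = 2024/1369 in lowest terms: an exact hit needs N1·N3 = k·2024 and N2·N4 = k·1369 for one integer k, every count in [12, 96]; additionally prefer no 1:1 stage (N1 ≠ N2, N3 ≠ N4)
k = 1: N1·N3 = 2024 = 22·92, N2·N4 = 1369 = 37·37
achieved = 22·92/(37·37) = 2024/1369; |achieved − target| = 0 ≤ 506/34225 ✓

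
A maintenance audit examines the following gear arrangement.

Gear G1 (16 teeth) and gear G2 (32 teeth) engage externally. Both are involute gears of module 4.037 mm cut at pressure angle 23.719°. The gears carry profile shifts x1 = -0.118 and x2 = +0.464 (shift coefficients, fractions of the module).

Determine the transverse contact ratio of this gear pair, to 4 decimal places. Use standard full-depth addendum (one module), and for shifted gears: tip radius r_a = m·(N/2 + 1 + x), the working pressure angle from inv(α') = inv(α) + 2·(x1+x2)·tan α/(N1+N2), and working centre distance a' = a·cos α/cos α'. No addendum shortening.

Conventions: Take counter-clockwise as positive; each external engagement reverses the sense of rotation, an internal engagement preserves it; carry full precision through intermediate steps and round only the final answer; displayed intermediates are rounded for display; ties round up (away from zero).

1.4170

topology: single-mesh involute geometry — m = 4.037, 16T/32T pair
base radii: r_b1 = 29.567933, r_b2 = 59.135865
tip radii: r_a1 = 35.856634, r_a2 = 70.502168
inv(α') = inv(23.719°) + 2·(-0.118+0.464)·tan α/(16+32) = 0.03172441  ⇒  α' = 25.45150°
a' = a·cos α / cos α' = 96.8880·cos 23.719°/cos 25.45150° = 98.237841
action lengths: √(r_a1²−r_b1²) = 20.283874, √(r_a2²−r_b2²) = 38.386262
base pitch p_b = π·m·cos α = 11.611300
CR = (20.283874 + 38.386262 − 98.237841·sin 25.45150°)/11.611300 = 1.416958
contact ratio ≈ 1.4170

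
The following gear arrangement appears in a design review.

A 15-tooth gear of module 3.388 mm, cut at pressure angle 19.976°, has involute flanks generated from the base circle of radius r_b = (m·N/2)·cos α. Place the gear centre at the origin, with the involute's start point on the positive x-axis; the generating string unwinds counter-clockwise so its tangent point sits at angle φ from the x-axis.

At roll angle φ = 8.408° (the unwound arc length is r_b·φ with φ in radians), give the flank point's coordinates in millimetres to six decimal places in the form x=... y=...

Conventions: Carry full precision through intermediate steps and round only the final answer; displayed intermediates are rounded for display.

x=24.136983 y=0.025102

recognized (one wheel, involute flank): single-mesh tooth geometry, m = 3.388, N = 15
pitch radius r_p = m·N/2 = 3.388·15/2 = 25.410000
base radius r_b = r_p·cos α = 25.410000·cos 19.976° = 23.881228
roll angle φ = 8.408° = 0.14674728 rad
x = r_b·(cos φ + φ·sin φ) = 24.136983
y = r_b·(sin φ − φ·cos φ) = 0.025102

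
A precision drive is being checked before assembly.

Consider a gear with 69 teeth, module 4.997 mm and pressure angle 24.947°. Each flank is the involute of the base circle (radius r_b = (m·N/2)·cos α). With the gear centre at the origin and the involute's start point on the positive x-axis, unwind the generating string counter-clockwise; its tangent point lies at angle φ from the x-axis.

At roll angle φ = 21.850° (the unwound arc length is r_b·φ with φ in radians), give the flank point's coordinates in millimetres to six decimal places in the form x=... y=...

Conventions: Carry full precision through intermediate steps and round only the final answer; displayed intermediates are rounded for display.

single-mesh involute tooth geometry (69T wheel at module 4.997)
pitch radius r_p = m·N/2 = 4.997·69/2 = 172.396500
base radius r_b = r_p·cos α = 172.396500·cos 24.947° = 156.311619
roll angle φ = 21.850° = 0.38135444 rad
x = r_b·(cos φ + φ·sin φ) = 167.267986
y = r_b·(sin φ − φ·cos φ) = 2.847917

x=167.267986 y=2.847917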